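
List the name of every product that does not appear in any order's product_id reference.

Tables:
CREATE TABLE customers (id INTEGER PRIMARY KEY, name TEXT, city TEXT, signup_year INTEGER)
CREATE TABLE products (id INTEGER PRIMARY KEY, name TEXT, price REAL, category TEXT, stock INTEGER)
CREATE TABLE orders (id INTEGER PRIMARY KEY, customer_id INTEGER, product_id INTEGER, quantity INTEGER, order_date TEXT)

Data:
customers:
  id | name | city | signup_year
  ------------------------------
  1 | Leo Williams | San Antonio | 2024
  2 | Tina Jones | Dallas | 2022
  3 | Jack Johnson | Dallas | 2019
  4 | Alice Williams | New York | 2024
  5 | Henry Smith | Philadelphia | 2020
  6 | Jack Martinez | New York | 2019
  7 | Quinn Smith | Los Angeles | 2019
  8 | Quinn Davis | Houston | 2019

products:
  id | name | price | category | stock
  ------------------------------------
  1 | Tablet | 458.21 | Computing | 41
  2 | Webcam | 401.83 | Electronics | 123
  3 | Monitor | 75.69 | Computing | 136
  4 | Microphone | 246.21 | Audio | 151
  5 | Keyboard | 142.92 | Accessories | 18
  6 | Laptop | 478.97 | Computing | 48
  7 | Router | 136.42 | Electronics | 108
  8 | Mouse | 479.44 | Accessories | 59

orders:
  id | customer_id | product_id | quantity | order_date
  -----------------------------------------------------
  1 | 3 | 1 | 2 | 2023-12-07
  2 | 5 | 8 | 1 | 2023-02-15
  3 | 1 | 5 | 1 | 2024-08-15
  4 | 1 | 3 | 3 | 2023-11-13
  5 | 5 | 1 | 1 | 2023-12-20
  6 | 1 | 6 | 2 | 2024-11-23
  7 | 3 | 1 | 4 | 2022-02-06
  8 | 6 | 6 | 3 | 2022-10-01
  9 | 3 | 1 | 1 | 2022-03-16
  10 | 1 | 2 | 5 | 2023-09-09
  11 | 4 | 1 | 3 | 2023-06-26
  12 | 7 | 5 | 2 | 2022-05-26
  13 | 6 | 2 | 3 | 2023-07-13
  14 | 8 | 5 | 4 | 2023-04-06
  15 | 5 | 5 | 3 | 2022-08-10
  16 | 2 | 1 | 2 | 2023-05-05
SELECT p.name FROM products p LEFT JOIN orders c ON c.product_id = p.id WHERE c.id IS NULL

Execution result:
name
Microphone
Router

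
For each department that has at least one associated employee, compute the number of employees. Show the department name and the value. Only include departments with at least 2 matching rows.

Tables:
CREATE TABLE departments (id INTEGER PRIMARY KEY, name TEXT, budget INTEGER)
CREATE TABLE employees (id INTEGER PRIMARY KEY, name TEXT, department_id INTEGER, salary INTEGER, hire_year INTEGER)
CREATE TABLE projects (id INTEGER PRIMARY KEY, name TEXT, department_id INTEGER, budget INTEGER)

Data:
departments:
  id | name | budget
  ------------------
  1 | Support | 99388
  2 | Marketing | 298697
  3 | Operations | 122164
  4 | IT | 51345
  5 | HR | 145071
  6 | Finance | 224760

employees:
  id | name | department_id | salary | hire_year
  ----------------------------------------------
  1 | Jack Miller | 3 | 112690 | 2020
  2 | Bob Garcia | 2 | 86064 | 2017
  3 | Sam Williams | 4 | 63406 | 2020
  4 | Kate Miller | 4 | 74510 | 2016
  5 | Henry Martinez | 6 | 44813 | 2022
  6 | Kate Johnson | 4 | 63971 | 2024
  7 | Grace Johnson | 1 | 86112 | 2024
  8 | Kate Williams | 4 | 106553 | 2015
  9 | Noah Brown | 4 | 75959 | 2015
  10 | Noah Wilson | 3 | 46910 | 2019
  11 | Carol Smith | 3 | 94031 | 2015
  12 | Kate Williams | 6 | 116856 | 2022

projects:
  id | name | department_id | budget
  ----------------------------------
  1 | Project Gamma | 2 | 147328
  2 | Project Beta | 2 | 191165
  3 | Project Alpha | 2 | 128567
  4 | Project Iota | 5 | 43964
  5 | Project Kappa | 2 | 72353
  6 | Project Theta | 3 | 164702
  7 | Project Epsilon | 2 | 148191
SELECT p.name, COUNT(*) AS n FROM employees c JOIN departments p ON c.department_id = p.id GROUP BY p.id, p.name HAVING COUNT(*) >= 2

Execution result:
name | n
Operations | 3
IT | 5
Finance | 2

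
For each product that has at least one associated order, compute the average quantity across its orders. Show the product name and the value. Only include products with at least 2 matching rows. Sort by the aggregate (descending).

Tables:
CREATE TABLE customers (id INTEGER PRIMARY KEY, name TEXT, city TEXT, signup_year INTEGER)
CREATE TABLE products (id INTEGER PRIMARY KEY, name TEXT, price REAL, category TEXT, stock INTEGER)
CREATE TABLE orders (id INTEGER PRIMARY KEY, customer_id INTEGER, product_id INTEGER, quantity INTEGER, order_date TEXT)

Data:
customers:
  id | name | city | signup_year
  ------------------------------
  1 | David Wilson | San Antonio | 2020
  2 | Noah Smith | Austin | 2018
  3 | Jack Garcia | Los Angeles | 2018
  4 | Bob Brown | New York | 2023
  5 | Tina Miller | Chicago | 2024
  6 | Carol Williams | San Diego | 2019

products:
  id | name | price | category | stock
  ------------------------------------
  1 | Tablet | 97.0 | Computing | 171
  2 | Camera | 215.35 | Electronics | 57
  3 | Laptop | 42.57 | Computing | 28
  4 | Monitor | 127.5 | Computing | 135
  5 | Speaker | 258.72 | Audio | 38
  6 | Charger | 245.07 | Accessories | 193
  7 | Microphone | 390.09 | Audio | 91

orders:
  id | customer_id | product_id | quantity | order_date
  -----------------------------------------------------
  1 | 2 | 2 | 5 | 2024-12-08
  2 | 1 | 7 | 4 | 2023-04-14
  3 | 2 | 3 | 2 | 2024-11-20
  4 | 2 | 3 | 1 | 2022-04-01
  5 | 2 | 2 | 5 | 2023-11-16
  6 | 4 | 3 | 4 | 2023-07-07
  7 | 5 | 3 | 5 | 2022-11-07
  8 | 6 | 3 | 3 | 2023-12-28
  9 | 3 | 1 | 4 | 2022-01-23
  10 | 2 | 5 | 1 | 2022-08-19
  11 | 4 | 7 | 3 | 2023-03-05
SELECT p.name, AVG(c.quantity) AS avg_quantity FROM orders c JOIN products p ON c.product_id = p.id GROUP BY p.id, p.name HAVING COUNT(*) >= 2 ORDER BY avg_quantity DESC

Execution result:
name | avg_quantity
Camera | 5.00
Microphone | 3.50
Laptop | 3.00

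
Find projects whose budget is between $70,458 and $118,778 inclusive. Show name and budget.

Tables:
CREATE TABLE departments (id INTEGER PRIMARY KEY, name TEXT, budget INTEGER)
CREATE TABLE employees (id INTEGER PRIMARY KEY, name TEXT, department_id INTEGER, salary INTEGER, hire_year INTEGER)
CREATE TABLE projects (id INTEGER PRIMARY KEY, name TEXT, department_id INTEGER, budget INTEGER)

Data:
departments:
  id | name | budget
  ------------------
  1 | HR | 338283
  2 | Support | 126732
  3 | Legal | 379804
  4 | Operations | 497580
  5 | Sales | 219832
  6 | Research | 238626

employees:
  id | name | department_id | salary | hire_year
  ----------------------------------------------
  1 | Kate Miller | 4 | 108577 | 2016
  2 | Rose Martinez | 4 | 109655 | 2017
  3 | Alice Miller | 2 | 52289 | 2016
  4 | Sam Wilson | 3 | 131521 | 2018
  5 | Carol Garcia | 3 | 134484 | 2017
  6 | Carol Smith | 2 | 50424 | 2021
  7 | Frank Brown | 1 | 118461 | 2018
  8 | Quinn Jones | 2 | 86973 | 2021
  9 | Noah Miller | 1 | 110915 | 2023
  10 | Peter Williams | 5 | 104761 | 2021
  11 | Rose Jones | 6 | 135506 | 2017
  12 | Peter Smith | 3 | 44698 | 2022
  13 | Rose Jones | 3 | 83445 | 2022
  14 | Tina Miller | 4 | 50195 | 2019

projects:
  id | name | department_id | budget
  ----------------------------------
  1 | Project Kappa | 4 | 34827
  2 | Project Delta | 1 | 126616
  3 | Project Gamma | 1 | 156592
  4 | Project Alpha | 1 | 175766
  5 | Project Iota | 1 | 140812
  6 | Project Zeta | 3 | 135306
SELECT name, budget FROM projects WHERE budget BETWEEN 70458 AND 118778

Execution result:
(no rows)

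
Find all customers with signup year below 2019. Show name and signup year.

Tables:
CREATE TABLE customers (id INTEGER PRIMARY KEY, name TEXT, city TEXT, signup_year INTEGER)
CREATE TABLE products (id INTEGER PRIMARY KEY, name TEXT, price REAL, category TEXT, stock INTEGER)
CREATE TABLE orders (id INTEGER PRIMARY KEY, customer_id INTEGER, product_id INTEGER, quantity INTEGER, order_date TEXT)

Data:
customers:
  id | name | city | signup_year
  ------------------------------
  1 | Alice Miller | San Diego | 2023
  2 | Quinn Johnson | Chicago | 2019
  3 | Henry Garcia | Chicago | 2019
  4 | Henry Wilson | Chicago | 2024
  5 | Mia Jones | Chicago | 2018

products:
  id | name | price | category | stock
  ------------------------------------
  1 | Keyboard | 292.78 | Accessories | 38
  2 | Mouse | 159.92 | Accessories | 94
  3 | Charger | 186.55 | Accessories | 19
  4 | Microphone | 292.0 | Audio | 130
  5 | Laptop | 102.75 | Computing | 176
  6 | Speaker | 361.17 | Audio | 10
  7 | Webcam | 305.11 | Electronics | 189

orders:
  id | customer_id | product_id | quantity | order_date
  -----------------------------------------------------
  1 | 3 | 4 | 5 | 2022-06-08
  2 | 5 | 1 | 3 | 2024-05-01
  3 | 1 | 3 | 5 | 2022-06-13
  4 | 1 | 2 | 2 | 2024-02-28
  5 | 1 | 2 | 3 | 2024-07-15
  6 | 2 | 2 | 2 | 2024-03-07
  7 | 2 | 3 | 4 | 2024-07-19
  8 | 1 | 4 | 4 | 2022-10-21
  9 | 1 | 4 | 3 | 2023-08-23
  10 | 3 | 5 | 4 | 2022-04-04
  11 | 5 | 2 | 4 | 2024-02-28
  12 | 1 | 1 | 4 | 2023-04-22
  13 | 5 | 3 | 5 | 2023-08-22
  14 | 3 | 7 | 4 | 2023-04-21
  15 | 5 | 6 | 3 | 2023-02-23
SELECT name, signup_year FROM customers WHERE signup_year < 2019

Execution result:
name | signup_year
Mia Jones | 2018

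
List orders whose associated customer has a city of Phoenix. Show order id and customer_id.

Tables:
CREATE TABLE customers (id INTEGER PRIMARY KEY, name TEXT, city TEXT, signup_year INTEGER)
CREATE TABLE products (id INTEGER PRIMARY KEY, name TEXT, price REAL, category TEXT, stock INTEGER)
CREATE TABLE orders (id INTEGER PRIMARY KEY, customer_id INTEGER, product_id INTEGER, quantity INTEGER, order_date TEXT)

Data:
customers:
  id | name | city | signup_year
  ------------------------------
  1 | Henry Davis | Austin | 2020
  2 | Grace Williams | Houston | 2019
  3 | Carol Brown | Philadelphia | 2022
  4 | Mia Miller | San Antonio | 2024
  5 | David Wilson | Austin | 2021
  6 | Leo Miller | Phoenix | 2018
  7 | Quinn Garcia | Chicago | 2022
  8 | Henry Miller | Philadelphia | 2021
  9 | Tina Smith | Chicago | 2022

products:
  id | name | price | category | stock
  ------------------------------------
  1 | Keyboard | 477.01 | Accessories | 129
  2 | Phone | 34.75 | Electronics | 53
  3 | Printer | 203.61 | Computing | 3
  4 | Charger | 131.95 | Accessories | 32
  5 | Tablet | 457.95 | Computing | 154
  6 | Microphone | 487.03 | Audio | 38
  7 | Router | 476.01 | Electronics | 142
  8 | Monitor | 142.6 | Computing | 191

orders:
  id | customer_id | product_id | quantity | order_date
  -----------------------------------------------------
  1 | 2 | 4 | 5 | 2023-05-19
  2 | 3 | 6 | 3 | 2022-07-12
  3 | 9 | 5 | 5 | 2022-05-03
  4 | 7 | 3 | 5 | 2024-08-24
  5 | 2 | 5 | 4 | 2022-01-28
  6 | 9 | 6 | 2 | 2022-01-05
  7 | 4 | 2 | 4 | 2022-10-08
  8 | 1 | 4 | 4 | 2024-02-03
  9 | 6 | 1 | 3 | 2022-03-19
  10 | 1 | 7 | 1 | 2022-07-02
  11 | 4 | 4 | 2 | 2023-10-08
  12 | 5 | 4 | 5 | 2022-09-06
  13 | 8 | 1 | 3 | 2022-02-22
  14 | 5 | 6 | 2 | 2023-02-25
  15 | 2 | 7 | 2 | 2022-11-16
SELECT id, customer_id FROM orders WHERE customer_id IN (SELECT id FROM customers WHERE city = 'Phoenix')

Execution result:
id | customer_id
9 | 6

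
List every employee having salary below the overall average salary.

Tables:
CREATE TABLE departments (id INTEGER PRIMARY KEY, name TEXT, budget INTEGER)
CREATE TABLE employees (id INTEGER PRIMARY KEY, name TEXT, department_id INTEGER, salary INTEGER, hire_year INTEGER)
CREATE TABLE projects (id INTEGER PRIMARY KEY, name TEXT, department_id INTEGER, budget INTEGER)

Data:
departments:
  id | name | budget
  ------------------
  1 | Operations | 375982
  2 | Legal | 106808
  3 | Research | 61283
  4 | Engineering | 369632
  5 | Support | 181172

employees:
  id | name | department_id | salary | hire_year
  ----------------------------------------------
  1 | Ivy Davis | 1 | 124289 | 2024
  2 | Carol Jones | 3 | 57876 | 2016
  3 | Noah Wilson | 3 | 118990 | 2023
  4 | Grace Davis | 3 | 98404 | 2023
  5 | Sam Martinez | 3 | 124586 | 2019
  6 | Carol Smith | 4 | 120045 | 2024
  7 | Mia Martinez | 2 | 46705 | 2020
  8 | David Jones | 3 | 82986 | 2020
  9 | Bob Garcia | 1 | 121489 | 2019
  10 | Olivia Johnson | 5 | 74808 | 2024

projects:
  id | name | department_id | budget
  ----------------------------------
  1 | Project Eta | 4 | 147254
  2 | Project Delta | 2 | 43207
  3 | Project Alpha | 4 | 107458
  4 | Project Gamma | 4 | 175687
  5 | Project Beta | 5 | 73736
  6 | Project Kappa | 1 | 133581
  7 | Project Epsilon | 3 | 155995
SELECT name, salary FROM employees WHERE salary < (SELECT AVG(salary) FROM employees)

Execution result:
name | salary
Carol Jones | 57876
Mia Martinez | 46705
David Jones | 82986
Olivia Johnson | 74808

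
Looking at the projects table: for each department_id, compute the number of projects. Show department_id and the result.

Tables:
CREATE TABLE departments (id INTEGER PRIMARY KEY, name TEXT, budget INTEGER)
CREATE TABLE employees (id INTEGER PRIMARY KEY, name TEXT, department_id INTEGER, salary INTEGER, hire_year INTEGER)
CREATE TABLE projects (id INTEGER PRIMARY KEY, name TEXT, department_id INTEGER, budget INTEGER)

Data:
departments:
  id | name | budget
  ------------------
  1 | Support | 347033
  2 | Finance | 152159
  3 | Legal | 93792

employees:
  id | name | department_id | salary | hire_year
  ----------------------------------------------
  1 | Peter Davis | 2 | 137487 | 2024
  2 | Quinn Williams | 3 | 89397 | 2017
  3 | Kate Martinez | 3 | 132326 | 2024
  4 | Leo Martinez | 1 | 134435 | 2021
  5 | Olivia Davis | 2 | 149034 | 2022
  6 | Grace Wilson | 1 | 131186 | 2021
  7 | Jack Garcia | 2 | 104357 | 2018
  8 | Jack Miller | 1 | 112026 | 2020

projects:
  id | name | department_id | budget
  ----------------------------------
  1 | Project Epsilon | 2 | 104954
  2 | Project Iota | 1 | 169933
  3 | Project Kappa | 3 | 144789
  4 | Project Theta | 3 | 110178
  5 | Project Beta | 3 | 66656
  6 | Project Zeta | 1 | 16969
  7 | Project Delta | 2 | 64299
SELECT department_id, COUNT(*) AS n FROM projects GROUP BY department_id

Execution result:
department_id | n
1 | 2
2 | 2
3 | 3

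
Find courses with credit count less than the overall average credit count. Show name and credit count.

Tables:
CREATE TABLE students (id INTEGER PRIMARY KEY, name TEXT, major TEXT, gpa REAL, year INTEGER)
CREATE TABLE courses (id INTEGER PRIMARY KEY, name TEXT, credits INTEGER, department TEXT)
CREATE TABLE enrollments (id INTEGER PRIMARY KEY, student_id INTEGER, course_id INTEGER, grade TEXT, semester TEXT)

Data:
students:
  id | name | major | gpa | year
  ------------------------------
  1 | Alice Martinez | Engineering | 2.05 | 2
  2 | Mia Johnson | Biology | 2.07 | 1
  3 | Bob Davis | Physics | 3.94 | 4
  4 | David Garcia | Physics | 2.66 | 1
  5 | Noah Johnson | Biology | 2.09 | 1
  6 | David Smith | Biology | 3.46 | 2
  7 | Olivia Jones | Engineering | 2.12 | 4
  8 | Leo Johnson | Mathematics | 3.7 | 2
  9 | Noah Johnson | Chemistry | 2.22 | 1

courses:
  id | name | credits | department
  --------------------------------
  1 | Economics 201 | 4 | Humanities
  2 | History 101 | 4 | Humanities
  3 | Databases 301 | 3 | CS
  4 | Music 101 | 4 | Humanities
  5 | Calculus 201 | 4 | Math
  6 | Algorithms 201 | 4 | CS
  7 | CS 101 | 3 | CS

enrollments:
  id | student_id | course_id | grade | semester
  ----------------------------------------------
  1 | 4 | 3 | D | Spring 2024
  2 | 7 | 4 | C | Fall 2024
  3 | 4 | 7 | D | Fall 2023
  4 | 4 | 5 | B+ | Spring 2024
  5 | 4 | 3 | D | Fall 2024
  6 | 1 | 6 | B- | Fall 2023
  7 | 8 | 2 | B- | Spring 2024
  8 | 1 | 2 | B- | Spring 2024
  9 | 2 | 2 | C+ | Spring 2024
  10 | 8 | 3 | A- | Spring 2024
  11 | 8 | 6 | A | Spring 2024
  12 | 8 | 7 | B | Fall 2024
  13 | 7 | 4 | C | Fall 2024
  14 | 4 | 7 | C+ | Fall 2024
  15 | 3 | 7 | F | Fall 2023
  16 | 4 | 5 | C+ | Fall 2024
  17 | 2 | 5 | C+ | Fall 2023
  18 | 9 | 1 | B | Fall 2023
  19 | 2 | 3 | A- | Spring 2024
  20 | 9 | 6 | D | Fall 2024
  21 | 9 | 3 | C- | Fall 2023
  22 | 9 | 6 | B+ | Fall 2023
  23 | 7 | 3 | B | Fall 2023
SELECT name, credits FROM courses WHERE credits < (SELECT AVG(credits) FROM courses)

Execution result:
name | credits
Databases 301 | 3
CS 101 | 3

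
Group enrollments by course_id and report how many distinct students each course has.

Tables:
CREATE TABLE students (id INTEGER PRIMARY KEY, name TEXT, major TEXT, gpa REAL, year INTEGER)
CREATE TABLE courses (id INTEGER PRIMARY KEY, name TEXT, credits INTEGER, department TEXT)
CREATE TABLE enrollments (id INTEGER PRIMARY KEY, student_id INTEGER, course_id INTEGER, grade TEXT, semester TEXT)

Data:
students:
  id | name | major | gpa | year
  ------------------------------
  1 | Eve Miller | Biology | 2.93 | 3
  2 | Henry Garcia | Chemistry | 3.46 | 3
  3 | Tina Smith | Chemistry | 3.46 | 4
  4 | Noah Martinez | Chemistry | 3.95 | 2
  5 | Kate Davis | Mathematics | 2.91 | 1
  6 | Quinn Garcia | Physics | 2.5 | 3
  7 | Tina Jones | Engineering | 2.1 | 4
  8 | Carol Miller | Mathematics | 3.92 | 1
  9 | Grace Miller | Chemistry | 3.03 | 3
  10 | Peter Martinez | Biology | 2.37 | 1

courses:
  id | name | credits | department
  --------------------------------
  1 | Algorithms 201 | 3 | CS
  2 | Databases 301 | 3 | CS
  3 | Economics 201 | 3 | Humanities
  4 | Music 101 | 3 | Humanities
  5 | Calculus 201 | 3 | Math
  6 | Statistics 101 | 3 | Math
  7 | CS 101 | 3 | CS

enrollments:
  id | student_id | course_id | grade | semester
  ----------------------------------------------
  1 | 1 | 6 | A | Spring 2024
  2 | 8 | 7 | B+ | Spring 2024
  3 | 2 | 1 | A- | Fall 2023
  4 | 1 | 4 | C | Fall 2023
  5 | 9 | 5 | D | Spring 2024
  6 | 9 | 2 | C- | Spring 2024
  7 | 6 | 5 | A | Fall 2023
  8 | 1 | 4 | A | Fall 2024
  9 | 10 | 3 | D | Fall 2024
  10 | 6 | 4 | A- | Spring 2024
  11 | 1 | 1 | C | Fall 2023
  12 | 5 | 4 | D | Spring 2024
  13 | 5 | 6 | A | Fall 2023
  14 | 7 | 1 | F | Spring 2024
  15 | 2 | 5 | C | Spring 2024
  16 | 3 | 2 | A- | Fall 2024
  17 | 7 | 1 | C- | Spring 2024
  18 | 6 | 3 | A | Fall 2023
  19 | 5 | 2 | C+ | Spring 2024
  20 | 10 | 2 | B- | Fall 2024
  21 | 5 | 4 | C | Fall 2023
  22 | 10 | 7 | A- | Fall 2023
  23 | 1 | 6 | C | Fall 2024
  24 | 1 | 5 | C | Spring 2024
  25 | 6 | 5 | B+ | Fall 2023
SELECT course_id, COUNT(DISTINCT student_id) AS distinct_student_count FROM enrollments GROUP BY course_id

Execution result:
course_id | distinct_student_count
1 | 3
2 | 4
3 | 2
4 | 3
5 | 4
6 | 2
7 | 2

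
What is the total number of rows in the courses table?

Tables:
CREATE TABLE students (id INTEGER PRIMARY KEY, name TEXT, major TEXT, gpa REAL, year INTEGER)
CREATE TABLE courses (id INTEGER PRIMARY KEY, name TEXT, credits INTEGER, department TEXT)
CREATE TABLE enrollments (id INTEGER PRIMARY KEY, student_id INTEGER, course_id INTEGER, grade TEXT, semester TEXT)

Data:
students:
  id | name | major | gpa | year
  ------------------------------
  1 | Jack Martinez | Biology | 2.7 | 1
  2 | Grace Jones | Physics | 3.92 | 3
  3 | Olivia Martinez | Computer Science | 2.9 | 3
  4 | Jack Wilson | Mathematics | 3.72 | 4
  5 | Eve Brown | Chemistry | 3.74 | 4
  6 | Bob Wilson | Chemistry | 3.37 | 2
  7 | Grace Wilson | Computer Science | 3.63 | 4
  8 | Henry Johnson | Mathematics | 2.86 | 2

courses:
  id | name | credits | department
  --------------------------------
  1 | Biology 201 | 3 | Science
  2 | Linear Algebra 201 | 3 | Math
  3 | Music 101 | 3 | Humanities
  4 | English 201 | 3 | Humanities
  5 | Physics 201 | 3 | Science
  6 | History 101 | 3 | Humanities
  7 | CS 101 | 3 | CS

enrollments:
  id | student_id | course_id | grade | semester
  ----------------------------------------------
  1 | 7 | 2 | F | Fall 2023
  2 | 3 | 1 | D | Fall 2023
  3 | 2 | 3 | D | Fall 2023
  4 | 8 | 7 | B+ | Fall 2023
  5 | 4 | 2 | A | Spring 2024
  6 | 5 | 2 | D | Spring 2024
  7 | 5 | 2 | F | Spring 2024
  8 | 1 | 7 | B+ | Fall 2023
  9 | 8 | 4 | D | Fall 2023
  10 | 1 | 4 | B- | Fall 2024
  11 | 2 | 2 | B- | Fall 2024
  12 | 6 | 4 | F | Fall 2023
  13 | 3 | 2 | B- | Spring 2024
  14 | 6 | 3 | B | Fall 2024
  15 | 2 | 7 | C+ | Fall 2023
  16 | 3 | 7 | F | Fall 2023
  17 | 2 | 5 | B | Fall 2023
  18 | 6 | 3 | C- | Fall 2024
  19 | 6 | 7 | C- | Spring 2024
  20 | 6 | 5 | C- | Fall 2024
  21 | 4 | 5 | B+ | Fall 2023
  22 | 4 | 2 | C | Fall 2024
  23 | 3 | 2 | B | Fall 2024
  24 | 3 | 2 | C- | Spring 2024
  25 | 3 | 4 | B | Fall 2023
SELECT COUNT(*) FROM courses

Execution result:
7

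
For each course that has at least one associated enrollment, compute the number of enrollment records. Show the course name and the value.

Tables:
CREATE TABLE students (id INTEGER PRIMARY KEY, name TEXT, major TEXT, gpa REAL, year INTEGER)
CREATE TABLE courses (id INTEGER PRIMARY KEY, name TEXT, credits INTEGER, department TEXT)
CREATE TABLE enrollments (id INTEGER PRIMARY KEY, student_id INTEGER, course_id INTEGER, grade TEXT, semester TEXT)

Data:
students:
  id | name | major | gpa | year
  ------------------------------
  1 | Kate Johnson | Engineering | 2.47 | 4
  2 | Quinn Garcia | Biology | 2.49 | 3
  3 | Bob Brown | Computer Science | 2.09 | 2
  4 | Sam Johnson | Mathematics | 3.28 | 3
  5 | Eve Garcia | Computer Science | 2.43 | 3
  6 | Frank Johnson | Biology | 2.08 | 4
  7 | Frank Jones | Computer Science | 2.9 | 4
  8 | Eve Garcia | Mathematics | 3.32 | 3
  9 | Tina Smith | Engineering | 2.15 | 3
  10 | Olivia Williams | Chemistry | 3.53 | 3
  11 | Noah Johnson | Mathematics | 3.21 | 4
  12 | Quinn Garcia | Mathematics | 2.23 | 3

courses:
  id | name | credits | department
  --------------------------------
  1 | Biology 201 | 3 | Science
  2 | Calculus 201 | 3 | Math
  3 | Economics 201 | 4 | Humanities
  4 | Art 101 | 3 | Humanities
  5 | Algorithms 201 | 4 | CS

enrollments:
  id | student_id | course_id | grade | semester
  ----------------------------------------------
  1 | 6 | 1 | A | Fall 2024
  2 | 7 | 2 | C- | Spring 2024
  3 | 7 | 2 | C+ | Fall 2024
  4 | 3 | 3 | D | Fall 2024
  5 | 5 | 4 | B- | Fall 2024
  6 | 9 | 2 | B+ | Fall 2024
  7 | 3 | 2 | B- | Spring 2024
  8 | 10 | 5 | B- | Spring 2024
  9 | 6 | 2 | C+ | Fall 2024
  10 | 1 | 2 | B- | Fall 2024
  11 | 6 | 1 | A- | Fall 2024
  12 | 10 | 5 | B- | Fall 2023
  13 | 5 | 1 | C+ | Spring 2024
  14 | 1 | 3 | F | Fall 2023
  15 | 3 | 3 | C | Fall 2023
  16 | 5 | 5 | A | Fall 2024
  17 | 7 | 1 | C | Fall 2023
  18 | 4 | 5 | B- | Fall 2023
SELECT p.name, COUNT(*) AS n FROM enrollments c JOIN courses p ON c.course_id = p.id GROUP BY p.id, p.name

Execution result:
name | n
Biology 201 | 4
Calculus 201 | 6
Economics 201 | 3
Art 101 | 1
Algorithms 201 | 4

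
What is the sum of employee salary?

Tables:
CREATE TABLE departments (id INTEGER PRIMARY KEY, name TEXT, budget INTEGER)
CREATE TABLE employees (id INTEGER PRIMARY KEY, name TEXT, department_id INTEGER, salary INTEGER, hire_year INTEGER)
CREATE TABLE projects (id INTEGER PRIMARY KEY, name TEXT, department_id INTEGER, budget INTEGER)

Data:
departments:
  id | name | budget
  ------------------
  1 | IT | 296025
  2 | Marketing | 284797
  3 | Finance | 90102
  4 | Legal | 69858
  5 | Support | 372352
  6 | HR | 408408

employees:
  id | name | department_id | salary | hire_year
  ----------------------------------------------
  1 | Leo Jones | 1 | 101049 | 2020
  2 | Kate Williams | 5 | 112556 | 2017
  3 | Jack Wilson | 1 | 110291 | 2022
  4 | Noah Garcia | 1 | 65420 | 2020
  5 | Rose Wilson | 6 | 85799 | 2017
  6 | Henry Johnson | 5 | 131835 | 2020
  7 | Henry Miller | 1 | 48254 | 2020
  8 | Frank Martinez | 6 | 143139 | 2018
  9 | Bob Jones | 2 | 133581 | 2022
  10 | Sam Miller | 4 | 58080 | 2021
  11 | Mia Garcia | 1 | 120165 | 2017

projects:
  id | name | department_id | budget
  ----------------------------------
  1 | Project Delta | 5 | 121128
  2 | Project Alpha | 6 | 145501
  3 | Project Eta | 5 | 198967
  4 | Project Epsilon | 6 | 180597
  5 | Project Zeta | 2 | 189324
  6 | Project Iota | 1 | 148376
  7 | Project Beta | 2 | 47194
SELECT SUM(salary) FROM employees

Execution result:
1110169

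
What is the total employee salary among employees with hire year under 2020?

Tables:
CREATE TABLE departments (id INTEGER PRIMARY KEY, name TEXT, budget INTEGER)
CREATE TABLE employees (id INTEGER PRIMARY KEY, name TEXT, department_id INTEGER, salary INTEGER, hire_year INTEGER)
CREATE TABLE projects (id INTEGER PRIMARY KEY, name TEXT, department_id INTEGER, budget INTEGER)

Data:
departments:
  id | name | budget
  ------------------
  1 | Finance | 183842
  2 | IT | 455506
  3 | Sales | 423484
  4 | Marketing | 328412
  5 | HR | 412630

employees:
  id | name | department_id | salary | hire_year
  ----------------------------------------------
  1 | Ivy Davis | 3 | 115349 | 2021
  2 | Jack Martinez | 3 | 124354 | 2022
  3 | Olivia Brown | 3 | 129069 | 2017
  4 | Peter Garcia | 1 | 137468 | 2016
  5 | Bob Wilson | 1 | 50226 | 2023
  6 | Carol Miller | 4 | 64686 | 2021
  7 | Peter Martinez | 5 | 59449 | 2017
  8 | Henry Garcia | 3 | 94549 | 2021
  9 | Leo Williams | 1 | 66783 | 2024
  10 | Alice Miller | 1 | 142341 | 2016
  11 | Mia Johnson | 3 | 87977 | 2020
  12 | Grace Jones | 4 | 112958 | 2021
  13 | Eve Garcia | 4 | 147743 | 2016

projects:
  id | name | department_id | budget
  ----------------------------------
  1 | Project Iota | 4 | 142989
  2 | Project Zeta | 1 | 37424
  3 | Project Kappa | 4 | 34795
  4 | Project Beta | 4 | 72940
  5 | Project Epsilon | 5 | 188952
SELECT SUM(salary) FROM employees WHERE hire_year < 2020

Execution result:
616070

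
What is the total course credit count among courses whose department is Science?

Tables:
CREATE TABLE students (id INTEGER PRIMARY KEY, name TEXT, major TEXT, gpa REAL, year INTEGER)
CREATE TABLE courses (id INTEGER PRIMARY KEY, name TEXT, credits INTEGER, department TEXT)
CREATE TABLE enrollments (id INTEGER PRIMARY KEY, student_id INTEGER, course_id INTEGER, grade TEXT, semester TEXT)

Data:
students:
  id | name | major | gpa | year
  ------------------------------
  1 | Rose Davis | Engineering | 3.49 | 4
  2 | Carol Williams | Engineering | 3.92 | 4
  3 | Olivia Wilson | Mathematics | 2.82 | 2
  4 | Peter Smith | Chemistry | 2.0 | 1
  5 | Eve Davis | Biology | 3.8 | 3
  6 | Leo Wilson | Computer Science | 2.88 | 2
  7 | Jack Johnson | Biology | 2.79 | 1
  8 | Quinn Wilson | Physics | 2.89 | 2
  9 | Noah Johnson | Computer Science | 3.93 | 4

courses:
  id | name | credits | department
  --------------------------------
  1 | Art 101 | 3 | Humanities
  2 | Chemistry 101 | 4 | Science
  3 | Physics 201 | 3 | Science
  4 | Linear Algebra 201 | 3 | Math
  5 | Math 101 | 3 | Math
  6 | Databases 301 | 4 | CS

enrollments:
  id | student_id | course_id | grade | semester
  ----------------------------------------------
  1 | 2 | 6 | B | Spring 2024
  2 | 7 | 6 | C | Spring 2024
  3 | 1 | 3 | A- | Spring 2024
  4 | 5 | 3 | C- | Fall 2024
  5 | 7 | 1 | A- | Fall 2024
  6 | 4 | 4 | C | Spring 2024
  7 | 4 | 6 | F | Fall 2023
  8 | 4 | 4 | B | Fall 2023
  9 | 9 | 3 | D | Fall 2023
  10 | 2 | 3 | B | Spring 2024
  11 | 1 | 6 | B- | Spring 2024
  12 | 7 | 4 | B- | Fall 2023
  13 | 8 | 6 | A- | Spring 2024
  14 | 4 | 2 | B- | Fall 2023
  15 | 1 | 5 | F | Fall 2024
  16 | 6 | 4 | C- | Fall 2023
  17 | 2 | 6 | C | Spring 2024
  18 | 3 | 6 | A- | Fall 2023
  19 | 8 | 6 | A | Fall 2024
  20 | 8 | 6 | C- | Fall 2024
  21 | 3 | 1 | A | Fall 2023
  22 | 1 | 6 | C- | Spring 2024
SELECT SUM(credits) FROM courses WHERE department = 'Science'

Execution result:
7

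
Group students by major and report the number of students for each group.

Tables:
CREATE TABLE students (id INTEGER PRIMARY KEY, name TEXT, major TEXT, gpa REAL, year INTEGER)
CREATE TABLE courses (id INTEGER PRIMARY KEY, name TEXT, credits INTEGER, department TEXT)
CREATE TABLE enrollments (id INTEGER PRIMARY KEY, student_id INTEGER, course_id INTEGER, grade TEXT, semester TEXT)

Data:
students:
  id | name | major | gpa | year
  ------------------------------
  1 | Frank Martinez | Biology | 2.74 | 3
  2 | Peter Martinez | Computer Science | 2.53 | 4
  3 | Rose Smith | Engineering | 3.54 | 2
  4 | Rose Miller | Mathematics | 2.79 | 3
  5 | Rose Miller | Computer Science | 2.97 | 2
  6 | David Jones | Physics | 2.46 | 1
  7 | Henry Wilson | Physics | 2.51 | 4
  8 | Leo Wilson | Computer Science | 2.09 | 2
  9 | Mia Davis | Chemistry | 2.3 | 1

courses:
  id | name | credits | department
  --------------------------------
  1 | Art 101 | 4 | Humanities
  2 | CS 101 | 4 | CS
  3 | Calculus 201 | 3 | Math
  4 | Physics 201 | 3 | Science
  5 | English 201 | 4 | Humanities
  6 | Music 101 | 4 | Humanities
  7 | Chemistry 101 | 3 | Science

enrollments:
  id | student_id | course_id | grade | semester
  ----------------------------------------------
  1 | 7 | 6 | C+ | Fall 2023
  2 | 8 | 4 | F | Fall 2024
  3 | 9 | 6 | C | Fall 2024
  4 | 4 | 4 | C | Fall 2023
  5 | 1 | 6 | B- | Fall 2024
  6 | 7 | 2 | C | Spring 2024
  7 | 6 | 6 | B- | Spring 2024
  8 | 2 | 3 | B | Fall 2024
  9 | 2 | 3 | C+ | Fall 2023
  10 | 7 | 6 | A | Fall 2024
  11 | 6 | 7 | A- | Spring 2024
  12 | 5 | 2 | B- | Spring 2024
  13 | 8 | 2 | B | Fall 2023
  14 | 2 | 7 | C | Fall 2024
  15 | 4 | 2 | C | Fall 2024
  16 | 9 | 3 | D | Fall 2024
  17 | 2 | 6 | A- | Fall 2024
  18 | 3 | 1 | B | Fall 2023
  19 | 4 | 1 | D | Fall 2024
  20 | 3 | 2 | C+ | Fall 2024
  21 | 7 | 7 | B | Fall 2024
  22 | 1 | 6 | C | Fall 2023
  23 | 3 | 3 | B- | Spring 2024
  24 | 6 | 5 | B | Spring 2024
SELECT major, COUNT(*) AS n FROM students GROUP BY major

Execution result:
major | n
Biology | 1
Chemistry | 1
Computer Science | 3
Engineering | 1
Mathematics | 1
Physics | 2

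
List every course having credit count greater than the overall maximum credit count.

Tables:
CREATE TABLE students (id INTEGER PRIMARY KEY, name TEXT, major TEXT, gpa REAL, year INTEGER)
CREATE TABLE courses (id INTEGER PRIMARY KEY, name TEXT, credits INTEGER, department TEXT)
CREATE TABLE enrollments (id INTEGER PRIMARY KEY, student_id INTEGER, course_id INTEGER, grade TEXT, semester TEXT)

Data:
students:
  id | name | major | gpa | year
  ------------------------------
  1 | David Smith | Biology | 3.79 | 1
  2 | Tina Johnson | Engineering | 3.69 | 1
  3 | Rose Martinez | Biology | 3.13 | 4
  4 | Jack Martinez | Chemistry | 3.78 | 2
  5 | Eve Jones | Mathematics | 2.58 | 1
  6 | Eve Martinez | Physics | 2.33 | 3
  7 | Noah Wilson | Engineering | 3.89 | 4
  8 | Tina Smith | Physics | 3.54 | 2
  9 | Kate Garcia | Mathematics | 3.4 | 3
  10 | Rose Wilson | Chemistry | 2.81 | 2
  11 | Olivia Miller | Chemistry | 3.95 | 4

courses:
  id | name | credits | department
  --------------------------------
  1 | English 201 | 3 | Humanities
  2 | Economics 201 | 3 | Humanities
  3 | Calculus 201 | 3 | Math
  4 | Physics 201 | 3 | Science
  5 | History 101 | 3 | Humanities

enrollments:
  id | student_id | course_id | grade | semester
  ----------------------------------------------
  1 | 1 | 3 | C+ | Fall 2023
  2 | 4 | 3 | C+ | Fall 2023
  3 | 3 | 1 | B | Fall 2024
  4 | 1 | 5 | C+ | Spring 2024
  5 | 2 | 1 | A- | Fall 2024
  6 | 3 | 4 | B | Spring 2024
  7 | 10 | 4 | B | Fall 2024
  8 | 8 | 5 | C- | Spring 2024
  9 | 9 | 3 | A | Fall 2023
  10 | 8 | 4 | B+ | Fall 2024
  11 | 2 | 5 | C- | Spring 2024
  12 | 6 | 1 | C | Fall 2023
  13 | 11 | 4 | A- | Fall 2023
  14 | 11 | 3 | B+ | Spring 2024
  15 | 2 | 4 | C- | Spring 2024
SELECT name, credits FROM courses WHERE credits > (SELECT MAX(credits) FROM courses)

Execution result:
(no rows)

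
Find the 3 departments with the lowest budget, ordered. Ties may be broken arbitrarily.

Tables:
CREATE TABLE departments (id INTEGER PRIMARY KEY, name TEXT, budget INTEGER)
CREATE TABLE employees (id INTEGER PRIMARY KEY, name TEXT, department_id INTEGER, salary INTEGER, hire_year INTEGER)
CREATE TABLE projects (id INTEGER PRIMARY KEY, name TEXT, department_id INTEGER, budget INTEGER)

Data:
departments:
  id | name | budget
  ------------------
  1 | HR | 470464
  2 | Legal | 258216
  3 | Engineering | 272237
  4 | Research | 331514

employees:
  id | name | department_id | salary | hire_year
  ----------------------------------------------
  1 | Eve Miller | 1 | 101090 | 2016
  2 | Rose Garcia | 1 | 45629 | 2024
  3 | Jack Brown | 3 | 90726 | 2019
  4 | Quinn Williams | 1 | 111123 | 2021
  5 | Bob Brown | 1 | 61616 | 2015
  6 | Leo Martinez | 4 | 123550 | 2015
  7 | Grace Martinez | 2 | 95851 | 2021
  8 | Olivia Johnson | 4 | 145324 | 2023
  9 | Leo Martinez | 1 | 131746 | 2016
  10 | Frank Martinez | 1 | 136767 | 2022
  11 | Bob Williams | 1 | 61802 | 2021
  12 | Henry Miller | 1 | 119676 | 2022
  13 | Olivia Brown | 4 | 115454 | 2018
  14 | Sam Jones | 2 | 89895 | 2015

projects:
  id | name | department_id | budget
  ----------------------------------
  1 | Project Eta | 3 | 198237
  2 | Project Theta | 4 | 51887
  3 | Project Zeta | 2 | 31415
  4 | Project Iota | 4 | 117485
SELECT name, budget FROM departments ORDER BY budget ASC LIMIT 3

Execution result:
name | budget
Legal | 258216
Engineering | 272237
Research | 331514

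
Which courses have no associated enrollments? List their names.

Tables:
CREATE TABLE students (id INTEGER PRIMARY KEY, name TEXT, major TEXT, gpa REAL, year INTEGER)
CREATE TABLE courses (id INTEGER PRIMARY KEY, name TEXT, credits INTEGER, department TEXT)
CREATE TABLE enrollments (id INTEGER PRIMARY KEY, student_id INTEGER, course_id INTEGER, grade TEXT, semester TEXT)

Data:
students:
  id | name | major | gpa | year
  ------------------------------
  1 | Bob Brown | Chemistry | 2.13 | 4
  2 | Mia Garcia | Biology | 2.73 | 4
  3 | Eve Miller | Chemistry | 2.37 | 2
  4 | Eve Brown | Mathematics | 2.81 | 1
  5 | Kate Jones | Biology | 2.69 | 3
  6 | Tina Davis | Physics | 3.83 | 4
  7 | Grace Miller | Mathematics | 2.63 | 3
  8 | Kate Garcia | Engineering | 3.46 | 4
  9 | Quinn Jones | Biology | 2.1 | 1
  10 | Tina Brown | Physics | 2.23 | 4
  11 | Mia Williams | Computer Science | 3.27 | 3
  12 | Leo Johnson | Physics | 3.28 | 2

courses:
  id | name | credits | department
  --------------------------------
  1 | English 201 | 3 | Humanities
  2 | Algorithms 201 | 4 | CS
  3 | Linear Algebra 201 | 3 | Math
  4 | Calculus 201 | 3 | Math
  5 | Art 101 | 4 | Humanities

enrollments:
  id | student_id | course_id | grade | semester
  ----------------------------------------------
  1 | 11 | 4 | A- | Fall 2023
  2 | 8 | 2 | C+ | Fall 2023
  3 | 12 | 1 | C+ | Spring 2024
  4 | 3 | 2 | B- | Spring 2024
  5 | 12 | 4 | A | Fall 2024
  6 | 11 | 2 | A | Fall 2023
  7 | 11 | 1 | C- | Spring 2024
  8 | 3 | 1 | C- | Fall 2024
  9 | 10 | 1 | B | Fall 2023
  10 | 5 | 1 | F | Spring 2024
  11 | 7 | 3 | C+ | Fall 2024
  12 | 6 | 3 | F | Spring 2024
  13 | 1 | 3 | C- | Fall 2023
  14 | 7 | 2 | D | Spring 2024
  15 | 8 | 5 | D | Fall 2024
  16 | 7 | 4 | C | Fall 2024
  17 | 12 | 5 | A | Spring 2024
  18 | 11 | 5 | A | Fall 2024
SELECT p.name FROM courses p LEFT JOIN enrollments c ON c.course_id = p.id WHERE c.id IS NULL

Execution result:
(no rows)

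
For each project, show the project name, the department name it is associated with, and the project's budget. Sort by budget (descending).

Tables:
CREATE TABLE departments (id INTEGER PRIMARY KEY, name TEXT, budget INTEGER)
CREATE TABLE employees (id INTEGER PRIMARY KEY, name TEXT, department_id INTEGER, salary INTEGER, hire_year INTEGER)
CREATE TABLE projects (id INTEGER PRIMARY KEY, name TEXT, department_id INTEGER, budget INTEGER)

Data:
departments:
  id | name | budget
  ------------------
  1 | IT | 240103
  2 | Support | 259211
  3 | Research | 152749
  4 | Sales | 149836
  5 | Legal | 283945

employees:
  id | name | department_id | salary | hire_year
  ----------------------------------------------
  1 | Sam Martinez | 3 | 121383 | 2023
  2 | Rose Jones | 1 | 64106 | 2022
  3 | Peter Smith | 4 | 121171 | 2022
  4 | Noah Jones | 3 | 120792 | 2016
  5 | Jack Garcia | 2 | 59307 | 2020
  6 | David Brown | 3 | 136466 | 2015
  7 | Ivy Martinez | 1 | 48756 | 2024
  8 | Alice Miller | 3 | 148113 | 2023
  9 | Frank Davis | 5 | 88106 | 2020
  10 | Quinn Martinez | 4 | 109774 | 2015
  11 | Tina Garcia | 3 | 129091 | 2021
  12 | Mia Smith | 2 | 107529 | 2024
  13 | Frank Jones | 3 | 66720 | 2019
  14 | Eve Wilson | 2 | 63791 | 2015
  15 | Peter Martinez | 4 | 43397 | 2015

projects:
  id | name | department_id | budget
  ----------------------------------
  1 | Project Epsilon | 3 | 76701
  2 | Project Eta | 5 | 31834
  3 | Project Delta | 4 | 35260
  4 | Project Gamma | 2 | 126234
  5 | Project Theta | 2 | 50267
SELECT c.name, p.name AS department, c.budget FROM projects c JOIN departments p ON c.department_id = p.id ORDER BY c.budget DESC

Execution result:
name | department | budget
Project Gamma | Support | 126234
Project Epsilon | Research | 76701
Project Theta | Support | 50267
Project Delta | Sales | 35260
Project Eta | Legal | 31834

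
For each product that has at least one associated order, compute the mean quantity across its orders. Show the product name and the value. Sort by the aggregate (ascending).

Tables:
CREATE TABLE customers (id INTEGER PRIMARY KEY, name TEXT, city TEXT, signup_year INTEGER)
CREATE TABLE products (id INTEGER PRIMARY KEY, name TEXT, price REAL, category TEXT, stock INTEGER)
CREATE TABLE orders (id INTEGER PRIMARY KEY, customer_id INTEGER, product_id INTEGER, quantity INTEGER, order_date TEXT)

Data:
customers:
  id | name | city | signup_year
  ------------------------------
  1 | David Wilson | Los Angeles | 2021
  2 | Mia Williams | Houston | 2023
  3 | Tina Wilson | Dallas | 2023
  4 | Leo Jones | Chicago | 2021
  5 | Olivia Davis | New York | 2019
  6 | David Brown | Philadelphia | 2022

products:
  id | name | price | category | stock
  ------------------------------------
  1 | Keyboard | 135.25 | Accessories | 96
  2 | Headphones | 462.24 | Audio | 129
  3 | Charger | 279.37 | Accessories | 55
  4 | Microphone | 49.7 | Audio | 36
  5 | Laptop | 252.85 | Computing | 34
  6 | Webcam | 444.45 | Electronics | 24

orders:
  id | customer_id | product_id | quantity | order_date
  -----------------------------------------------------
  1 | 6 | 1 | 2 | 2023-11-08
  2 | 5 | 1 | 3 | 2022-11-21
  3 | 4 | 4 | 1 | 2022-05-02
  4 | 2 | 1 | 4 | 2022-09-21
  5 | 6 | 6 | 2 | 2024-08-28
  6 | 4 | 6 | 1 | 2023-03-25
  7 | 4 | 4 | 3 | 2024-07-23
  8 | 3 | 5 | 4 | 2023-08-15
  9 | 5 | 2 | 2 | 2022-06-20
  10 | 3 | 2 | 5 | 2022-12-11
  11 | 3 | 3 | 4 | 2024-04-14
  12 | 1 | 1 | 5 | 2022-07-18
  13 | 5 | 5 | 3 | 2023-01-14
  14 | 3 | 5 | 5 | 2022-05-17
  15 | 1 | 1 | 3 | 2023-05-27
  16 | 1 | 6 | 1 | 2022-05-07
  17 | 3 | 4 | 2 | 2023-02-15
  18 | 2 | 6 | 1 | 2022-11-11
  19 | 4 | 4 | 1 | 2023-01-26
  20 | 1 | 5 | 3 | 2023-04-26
SELECT p.name, AVG(c.quantity) AS avg_quantity FROM orders c JOIN products p ON c.product_id = p.id GROUP BY p.id, p.name ORDER BY avg_quantity ASC

Execution result:
name | avg_quantity
Webcam | 1.25
Microphone | 1.75
Keyboard | 3.40
Headphones | 3.50
Laptop | 3.75
Charger | 4.00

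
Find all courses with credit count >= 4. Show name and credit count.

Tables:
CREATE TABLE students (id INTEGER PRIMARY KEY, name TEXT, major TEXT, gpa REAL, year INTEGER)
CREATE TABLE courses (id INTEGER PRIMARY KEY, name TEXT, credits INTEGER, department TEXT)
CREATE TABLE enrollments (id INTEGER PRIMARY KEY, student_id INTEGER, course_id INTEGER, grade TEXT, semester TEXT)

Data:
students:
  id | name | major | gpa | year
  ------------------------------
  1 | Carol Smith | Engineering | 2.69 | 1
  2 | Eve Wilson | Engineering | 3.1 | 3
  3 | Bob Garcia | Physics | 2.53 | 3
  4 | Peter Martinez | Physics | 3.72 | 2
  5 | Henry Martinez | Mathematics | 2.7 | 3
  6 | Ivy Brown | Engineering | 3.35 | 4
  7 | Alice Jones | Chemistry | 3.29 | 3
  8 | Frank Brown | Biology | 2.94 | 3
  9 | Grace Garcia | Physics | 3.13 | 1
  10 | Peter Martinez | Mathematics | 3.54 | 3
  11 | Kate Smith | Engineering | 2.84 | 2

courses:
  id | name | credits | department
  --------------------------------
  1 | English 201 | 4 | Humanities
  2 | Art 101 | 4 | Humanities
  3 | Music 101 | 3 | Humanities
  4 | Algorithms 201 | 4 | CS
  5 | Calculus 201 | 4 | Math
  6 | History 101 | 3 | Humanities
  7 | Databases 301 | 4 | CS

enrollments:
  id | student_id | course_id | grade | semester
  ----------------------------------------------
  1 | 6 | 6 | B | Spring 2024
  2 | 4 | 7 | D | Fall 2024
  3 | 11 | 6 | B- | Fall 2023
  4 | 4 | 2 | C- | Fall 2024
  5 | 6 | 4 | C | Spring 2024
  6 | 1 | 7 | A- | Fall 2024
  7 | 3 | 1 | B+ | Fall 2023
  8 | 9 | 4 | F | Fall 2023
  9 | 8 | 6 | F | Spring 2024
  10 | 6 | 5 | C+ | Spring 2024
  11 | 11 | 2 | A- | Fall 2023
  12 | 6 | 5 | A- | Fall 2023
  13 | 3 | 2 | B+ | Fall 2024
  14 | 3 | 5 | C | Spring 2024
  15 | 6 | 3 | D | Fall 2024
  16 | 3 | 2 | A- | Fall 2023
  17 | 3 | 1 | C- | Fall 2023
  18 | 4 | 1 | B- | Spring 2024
SELECT name, credits FROM courses WHERE credits >= 4

Execution result:
name | credits
English 201 | 4
Art 101 | 4
Algorithms 201 | 4
Calculus 201 | 4
Databases 301 | 4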